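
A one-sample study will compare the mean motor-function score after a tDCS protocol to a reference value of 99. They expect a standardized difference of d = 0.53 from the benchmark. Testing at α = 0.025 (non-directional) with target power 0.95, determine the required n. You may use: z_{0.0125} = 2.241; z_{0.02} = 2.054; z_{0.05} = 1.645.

For a one-sample test: n = ((z_{α/2} + z_β) / d)².
z_{α/2} + z_β = 2.241 + 1.645 = 3.886.
n = (3.886 / 0.53)² = 7.332² = 53.76.
Round up.

n = 54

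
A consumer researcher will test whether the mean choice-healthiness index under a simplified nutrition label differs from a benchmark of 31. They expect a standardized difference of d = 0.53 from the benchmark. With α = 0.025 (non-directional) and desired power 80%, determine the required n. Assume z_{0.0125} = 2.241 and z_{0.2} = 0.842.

n = 34

For a one-sample test: n = ((z_{α/2} + z_β) / d)².
z_{α/2} + z_β = 2.241 + 0.842 = 3.083.
n = (3.083 / 0.53)² = 5.817² = 33.84.
Round up.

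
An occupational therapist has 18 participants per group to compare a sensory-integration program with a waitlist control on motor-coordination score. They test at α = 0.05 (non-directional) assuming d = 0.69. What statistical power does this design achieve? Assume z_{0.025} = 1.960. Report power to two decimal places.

For two equal groups, power = Φ(d·√(n/2) − z_{α/2}).
d·√(n/2) = 0.69 × √(18/2) = 0.69 × 3.000 = 2.070.
z_β = 2.070 − 1.960 = 0.110.
Power = Φ(0.110) = 0.544.

power ≈ 0.54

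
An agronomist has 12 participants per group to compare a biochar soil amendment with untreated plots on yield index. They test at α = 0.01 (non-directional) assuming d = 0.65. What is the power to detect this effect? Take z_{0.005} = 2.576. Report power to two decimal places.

power ≈ 0.16

For two equal groups, power = Φ(d·√(n/2) − z_{α/2}).
d·√(n/2) = 0.65 × √(12/2) = 0.65 × 2.449 = 1.592.
z_β = 1.592 − 2.576 = -0.984.
Power = Φ(-0.984) = 0.163.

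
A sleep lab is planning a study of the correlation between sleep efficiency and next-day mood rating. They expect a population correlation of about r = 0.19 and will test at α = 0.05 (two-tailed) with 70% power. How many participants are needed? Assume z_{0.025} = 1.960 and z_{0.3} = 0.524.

Fisher's z: C = ½·ln((1+r)/(1−r)) = ½·ln(1.4691) = 0.1923.
n = ((z_{α/2} + z_β)/C)² + 3.
(1.960 + 0.524) / 0.1923 = 2.484 / 0.1923 = 12.917.
n = 12.917² + 3 = 166.86 + 3 = 169.9.
Round up.

n = 170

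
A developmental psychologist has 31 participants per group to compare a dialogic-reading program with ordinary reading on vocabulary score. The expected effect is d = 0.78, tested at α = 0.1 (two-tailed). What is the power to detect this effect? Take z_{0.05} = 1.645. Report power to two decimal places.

For two equal groups, power = Φ(d·√(n/2) − z_{α/2}).
d·√(n/2) = 0.78 × √(31/2) = 0.78 × 3.937 = 3.071.
z_β = 3.071 − 1.645 = 1.426.
Power = Φ(1.426) = 0.923.

power ≈ 0.92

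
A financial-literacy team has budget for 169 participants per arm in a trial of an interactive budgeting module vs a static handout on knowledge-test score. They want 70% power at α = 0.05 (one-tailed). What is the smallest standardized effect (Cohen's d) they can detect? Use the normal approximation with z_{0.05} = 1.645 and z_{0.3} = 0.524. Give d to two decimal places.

For two independent groups of n = 169 each: d_min = (z_{α} + z_β)·√(2/n).
z-sum = 1.645 + 0.524 = 2.169.
d_min = 2.169 × √(2/169) = 2.169 × 0.1088 = 0.236.

d_min ≈ 0.24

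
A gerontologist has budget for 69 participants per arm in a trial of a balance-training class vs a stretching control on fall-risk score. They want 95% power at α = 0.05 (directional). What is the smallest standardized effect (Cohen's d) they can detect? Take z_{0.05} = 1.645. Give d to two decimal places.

d_min ≈ 0.56

For two independent groups of n = 69 each: d_min = (z_{α} + z_β)·√(2/n).
z-sum = 1.645 + 1.645 = 3.290.
d_min = 3.290 × √(2/69) = 3.290 × 0.1703 = 0.560.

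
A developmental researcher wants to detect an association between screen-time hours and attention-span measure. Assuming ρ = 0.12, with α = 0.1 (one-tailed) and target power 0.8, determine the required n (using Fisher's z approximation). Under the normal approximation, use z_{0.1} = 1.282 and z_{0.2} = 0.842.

Fisher's z: C = ½·ln((1+r)/(1−r)) = ½·ln(1.2727) = 0.1206.
n = ((z_{α} + z_β)/C)² + 3.
(1.282 + 0.842) / 0.1206 = 2.124 / 0.1206 = 17.612.
n = 17.612² + 3 = 310.18 + 3 = 313.2.
Round up.

n = 314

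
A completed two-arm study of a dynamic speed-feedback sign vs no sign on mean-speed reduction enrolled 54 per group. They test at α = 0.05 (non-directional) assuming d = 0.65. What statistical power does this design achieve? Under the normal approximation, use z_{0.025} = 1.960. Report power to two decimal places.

For two equal groups, power = Φ(d·√(n/2) − z_{α/2}).
d·√(n/2) = 0.65 × √(54/2) = 0.65 × 5.196 = 3.377.
z_β = 3.377 − 1.960 = 1.417.
Power = Φ(1.417) = 0.922.

power ≈ 0.92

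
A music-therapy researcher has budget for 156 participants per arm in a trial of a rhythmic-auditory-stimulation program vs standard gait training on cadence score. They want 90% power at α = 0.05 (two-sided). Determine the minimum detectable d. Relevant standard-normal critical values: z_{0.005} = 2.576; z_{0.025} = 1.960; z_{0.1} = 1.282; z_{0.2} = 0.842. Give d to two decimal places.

d_min ≈ 0.37

For two independent groups of n = 156 each: d_min = (z_{α/2} + z_β)·√(2/n).
z-sum = 1.960 + 1.282 = 3.242.
d_min = 3.242 × √(2/156) = 3.242 × 0.1132 = 0.367.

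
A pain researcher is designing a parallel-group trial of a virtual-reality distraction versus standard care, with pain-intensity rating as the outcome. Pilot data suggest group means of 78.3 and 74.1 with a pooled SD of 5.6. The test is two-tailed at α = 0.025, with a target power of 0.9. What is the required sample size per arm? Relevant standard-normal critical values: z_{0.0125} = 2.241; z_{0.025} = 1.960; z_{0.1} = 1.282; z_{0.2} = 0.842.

n = 45 per group

Cohen's d = |M₁ − M₂| / SD_pooled = |78.3 − 74.1| / 5.6 = 4.2 / 5.6 = 0.750.
For two independent groups with equal n: n = 2·((z_{α/2} + z_β) / d)².
z_{α/2} + z_β = 2.241 + 1.282 = 3.523.
n = 2 × (3.523 / 0.750)² = 2 × 4.697² = 2 × 22.06 = 44.1.
Round up to the next whole participant.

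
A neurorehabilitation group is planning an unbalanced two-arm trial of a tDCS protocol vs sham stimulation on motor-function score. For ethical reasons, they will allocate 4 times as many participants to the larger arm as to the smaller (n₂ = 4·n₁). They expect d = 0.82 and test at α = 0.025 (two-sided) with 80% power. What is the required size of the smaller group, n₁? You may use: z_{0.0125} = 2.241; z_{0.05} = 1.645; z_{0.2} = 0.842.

n₁ = 18

With allocation ratio k = n₂/n₁ = 4, Var(x̄₁−x̄₂) = σ²(1/n₁ + 1/(k·n₁)) = σ²·(k+1)/(k·n₁).
So n₁ = (1 + 1/k)·((z_{α/2} + z_β)/d)² = 1.250 × (3.083/0.82)².
n₁ = 1.250 × 14.14 = 17.7.
Round up: n₁ = 18, giving n₂ = 4 × 18 = 72.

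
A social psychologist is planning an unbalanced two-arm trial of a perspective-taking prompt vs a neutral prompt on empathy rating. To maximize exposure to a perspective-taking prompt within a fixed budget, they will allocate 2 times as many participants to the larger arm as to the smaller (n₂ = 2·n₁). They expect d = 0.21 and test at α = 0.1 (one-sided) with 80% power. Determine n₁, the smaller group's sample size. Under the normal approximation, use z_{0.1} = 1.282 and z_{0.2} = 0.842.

n₁ = 154

With allocation ratio k = n₂/n₁ = 2, Var(x̄₁−x̄₂) = σ²(1/n₁ + 1/(k·n₁)) = σ²·(k+1)/(k·n₁).
So n₁ = (1 + 1/k)·((z_{α} + z_β)/d)² = 1.500 × (2.124/0.21)².
n₁ = 1.500 × 102.30 = 153.4.
Round up: n₁ = 154, giving n₂ = 2 × 154 = 308.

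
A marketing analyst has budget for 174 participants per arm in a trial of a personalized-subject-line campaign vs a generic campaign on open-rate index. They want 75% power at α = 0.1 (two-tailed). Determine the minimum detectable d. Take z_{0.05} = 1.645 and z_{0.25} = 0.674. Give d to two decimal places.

For two independent groups of n = 174 each: d_min = (z_{α/2} + z_β)·√(2/n).
z-sum = 1.645 + 0.674 = 2.319.
d_min = 2.319 × √(2/174) = 2.319 × 0.1072 = 0.249.

d_min ≈ 0.25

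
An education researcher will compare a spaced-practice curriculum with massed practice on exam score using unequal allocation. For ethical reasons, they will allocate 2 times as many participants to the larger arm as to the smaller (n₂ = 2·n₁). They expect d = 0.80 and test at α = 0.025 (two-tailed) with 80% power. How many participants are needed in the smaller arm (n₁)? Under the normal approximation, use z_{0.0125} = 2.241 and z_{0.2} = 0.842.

With allocation ratio k = n₂/n₁ = 2, Var(x̄₁−x̄₂) = σ²(1/n₁ + 1/(k·n₁)) = σ²·(k+1)/(k·n₁).
So n₁ = (1 + 1/k)·((z_{α/2} + z_β)/d)² = 1.500 × (3.083/0.80)².
n₁ = 1.500 × 14.85 = 22.3.
Round up: n₁ = 23, giving n₂ = 2 × 23 = 46.

n₁ = 23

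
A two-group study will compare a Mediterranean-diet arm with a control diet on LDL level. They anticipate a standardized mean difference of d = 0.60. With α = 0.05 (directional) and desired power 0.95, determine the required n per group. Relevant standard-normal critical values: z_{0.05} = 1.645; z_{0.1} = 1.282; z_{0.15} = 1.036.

For two independent groups with equal n: n = 2·((z_{α} + z_β) / d)².
z_{α} + z_β = 1.645 + 1.645 = 3.290.
n = 2 × (3.290 / 0.60)² = 2 × 5.483² = 2 × 30.07 = 60.1.
Round up to the next whole participant.

n = 61 per group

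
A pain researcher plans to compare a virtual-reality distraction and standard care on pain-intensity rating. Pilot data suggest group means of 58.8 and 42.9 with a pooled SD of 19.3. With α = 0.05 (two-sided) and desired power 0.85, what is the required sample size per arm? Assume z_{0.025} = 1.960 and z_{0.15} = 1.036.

n = 27 per group

Cohen's d = |M₁ − M₂| / SD_pooled = |58.8 − 42.9| / 19.3 = 15.9 / 19.3 = 0.824.
For two independent groups with equal n: n = 2·((z_{α/2} + z_β) / d)².
z_{α/2} + z_β = 1.960 + 1.036 = 2.996.
n = 2 × (2.996 / 0.824)² = 2 × 3.636² = 2 × 13.22 = 26.4.
Round up to the next whole participant.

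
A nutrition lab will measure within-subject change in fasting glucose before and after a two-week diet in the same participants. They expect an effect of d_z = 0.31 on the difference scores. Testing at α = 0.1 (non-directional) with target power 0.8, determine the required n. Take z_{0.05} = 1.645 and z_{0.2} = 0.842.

For a paired (one-sample on differences) test: n = ((z_{α/2} + z_β) / d)².
z_{α/2} + z_β = 1.645 + 0.842 = 2.487.
n = (2.487 / 0.31)² = 8.023² = 64.36.
Round up.

n = 65 pairs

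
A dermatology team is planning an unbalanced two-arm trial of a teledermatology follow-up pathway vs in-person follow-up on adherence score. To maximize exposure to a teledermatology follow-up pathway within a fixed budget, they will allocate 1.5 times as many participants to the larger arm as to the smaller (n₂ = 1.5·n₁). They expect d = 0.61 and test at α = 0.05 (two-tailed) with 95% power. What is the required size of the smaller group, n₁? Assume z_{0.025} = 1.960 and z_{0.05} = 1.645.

With allocation ratio k = n₂/n₁ = 1.5, Var(x̄₁−x̄₂) = σ²(1/n₁ + 1/(k·n₁)) = σ²·(k+1)/(k·n₁).
So n₁ = (1 + 1/k)·((z_{α/2} + z_β)/d)² = 1.667 × (3.605/0.61)².
n₁ = 1.667 × 34.93 = 58.2.
Round up: n₁ = 59, giving n₂ = ⌈1.5 × 59⌉ = ⌈88.5⌉ = 89.

n₁ = 59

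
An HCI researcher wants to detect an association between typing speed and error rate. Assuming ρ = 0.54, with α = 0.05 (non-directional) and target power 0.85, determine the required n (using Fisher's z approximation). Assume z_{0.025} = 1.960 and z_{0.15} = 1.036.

Fisher's z: C = ½·ln((1+r)/(1−r)) = ½·ln(3.3478) = 0.6042.
n = ((z_{α/2} + z_β)/C)² + 3.
(1.960 + 1.036) / 0.6042 = 2.996 / 0.6042 = 4.959.
n = 4.959² + 3 = 24.59 + 3 = 27.6.
Round up.

n = 28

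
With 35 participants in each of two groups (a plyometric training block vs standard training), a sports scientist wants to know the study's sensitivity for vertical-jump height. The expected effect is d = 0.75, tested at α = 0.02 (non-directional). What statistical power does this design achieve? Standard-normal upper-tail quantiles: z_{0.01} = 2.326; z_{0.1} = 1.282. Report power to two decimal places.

power ≈ 0.79

For two equal groups, power = Φ(d·√(n/2) − z_{α/2}).
d·√(n/2) = 0.75 × √(35/2) = 0.75 × 4.183 = 3.137.
z_β = 3.137 − 2.326 = 0.811.
Power = Φ(0.811) = 0.791.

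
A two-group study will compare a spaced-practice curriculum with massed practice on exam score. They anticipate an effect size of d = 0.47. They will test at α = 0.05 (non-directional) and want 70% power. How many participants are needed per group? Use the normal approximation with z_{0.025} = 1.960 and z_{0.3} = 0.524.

n = 56 per group

For two independent groups with equal n: n = 2·((z_{α/2} + z_β) / d)².
z_{α/2} + z_β = 1.960 + 0.524 = 2.484.
n = 2 × (2.484 / 0.47)² = 2 × 5.285² = 2 × 27.93 = 55.9.
Round up to the next whole participant.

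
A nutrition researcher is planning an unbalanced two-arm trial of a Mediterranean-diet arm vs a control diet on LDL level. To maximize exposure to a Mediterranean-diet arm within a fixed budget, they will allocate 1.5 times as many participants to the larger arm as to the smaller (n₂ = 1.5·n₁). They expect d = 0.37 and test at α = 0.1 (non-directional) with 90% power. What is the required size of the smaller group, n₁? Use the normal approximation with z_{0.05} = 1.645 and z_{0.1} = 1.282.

n₁ = 105

With allocation ratio k = n₂/n₁ = 1.5, Var(x̄₁−x̄₂) = σ²(1/n₁ + 1/(k·n₁)) = σ²·(k+1)/(k·n₁).
So n₁ = (1 + 1/k)·((z_{α/2} + z_β)/d)² = 1.667 × (2.927/0.37)².
n₁ = 1.667 × 62.58 = 104.3.
Round up: n₁ = 105, giving n₂ = ⌈1.5 × 105⌉ = ⌈157.5⌉ = 158.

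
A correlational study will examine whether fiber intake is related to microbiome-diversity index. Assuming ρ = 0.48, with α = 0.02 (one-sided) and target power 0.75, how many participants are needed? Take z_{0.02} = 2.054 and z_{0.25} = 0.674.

Fisher's z: C = ½·ln((1+r)/(1−r)) = ½·ln(2.8462) = 0.5230.
n = ((z_{α} + z_β)/C)² + 3.
(2.054 + 0.674) / 0.5230 = 2.728 / 0.5230 = 5.216.
n = 5.216² + 3 = 27.21 + 3 = 30.2.
Round up.

n = 31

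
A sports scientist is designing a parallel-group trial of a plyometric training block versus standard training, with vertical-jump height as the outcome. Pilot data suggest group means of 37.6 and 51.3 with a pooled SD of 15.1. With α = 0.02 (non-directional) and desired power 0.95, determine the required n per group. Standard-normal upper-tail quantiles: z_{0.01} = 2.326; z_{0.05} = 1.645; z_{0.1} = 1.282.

n = 39 per group

Cohen's d = |M₁ − M₂| / SD_pooled = |37.6 − 51.3| / 15.1 = 13.7 / 15.1 = 0.907.
For two independent groups with equal n: n = 2·((z_{α/2} + z_β) / d)².
z_{α/2} + z_β = 2.326 + 1.645 = 3.971.
n = 2 × (3.971 / 0.907)² = 2 × 4.378² = 2 × 19.17 = 38.3.
Round up to the next whole participant.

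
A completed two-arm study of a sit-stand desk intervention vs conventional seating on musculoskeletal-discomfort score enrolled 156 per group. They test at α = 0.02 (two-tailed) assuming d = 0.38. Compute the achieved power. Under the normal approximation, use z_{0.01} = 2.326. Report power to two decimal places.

power ≈ 0.85

For two equal groups, power = Φ(d·√(n/2) − z_{α/2}).
d·√(n/2) = 0.38 × √(156/2) = 0.38 × 8.832 = 3.356.
z_β = 3.356 − 2.326 = 1.030.
Power = Φ(1.030) = 0.849.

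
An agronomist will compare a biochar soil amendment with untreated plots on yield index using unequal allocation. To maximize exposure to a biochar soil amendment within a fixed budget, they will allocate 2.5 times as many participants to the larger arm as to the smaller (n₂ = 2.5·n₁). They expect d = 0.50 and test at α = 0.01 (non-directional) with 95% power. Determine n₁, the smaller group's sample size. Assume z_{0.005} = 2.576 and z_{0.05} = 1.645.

n₁ = 100

With allocation ratio k = n₂/n₁ = 2.5, Var(x̄₁−x̄₂) = σ²(1/n₁ + 1/(k·n₁)) = σ²·(k+1)/(k·n₁).
So n₁ = (1 + 1/k)·((z_{α/2} + z_β)/d)² = 1.400 × (4.221/0.50)².
n₁ = 1.400 × 71.27 = 99.8.
Round up: n₁ = 100, giving n₂ = 2.5 × 100 = 250.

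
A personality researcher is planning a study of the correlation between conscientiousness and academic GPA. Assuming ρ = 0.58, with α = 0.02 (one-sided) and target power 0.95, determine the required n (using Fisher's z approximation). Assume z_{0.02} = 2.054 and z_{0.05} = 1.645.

Fisher's z: C = ½·ln((1+r)/(1−r)) = ½·ln(3.7619) = 0.6625.
n = ((z_{α} + z_β)/C)² + 3.
(2.054 + 1.645) / 0.6625 = 3.699 / 0.6625 = 5.583.
n = 5.583² + 3 = 31.17 + 3 = 34.2.
Round up.

n = 35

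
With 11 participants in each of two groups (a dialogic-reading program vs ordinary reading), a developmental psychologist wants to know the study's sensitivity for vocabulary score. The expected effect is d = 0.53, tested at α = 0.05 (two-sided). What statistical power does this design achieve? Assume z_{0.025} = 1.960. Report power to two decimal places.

power ≈ 0.24

For two equal groups, power = Φ(d·√(n/2) − z_{α/2}).
d·√(n/2) = 0.53 × √(11/2) = 0.53 × 2.345 = 1.243.
z_β = 1.243 − 1.960 = -0.717.
Power = Φ(-0.717) = 0.237.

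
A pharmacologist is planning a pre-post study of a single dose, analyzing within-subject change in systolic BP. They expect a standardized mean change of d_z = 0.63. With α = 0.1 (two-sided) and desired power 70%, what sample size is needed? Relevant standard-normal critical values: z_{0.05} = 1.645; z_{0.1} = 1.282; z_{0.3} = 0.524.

n = 12 pairs

For a paired (one-sample on differences) test: n = ((z_{α/2} + z_β) / d)².
z_{α/2} + z_β = 1.645 + 0.524 = 2.169.
n = (2.169 / 0.63)² = 3.443² = 11.85.
Round up.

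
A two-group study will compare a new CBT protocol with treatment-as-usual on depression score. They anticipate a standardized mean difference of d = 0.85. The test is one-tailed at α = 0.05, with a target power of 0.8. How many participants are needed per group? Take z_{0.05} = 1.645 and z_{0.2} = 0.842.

n = 18 per group

For two independent groups with equal n: n = 2·((z_{α} + z_β) / d)².
z_{α} + z_β = 1.645 + 0.842 = 2.487.
n = 2 × (2.487 / 0.85)² = 2 × 2.926² = 2 × 8.56 = 17.1.
Round up to the next whole participant.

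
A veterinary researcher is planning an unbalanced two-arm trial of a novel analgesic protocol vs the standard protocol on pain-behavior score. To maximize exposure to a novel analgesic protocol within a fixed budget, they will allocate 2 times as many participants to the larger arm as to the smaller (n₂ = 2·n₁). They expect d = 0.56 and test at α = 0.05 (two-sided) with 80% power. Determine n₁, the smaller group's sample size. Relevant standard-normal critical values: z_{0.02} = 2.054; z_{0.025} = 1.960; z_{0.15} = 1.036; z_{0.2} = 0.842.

With allocation ratio k = n₂/n₁ = 2, Var(x̄₁−x̄₂) = σ²(1/n₁ + 1/(k·n₁)) = σ²·(k+1)/(k·n₁).
So n₁ = (1 + 1/k)·((z_{α/2} + z_β)/d)² = 1.500 × (2.802/0.56)².
n₁ = 1.500 × 25.04 = 37.6.
Round up: n₁ = 38, giving n₂ = 2 × 38 = 76.

n₁ = 38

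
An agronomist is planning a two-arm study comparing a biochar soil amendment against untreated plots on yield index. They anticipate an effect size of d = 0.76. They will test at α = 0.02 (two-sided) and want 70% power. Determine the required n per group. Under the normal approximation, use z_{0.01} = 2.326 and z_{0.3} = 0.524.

n = 29 per group

For two independent groups with equal n: n = 2·((z_{α/2} + z_β) / d)².
z_{α/2} + z_β = 2.326 + 0.524 = 2.850.
n = 2 × (2.850 / 0.76)² = 2 × 3.750² = 2 × 14.06 = 28.1.
Round up to the next whole participant.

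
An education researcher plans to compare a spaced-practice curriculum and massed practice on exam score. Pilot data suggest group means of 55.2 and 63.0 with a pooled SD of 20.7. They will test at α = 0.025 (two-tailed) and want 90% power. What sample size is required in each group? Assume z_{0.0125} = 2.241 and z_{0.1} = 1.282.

Cohen's d = |M₁ − M₂| / SD_pooled = |55.2 − 63.0| / 20.7 = 7.8 / 20.7 = 0.377.
For two independent groups with equal n: n = 2·((z_{α/2} + z_β) / d)².
z_{α/2} + z_β = 2.241 + 1.282 = 3.523.
n = 2 × (3.523 / 0.377)² = 2 × 9.345² = 2 × 87.33 = 174.7.
Round up to the next whole participant.

n = 175 per group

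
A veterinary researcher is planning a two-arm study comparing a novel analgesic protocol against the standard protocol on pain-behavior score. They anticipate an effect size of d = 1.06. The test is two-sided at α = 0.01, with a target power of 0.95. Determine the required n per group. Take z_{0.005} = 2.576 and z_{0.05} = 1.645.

n = 32 per group

For two independent groups with equal n: n = 2·((z_{α/2} + z_β) / d)².
z_{α/2} + z_β = 2.576 + 1.645 = 4.221.
n = 2 × (4.221 / 1.06)² = 2 × 3.982² = 2 × 15.86 = 31.7.
Round up to the next whole participant.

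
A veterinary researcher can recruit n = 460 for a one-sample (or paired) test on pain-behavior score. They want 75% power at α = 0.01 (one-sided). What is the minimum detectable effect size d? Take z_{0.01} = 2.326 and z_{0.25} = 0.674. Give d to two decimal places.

For a single sample (or paired design) of n = 460: d_min = (z_{α} + z_β)/√n.
z-sum = 2.326 + 0.674 = 3.000.
d_min = 3.000 / √460 = 3.000 / 21.448 = 0.140.

d_min ≈ 0.14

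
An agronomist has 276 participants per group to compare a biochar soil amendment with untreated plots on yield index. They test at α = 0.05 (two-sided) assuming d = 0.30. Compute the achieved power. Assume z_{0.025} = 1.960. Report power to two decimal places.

For two equal groups, power = Φ(d·√(n/2) − z_{α/2}).
d·√(n/2) = 0.30 × √(276/2) = 0.30 × 11.747 = 3.524.
z_β = 3.524 − 1.960 = 1.564.
Power = Φ(1.564) = 0.941.

power ≈ 0.94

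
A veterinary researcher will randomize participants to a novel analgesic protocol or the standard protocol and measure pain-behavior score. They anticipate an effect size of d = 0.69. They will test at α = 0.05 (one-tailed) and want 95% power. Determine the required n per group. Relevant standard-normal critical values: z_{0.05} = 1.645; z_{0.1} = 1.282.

n = 46 per group

For two independent groups with equal n: n = 2·((z_{α} + z_β) / d)².
z_{α} + z_β = 1.645 + 1.645 = 3.290.
n = 2 × (3.290 / 0.69)² = 2 × 4.768² = 2 × 22.73 = 45.5.
Round up to the next whole participant.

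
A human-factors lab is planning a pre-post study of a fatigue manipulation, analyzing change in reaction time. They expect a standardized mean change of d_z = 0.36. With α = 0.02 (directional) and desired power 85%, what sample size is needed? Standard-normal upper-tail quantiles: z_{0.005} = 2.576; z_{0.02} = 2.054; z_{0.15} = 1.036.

For a paired (one-sample on differences) test: n = ((z_{α} + z_β) / d)².
z_{α} + z_β = 2.054 + 1.036 = 3.090.
n = (3.090 / 0.36)² = 8.583² = 73.67.
Round up.

n = 74 pairs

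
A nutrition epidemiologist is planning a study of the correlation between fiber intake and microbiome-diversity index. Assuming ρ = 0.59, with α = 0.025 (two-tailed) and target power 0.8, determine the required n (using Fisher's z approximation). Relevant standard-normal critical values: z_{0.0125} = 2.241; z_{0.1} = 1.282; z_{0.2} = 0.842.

Fisher's z: C = ½·ln((1+r)/(1−r)) = ½·ln(3.8780) = 0.6777.
n = ((z_{α/2} + z_β)/C)² + 3.
(2.241 + 0.842) / 0.6777 = 3.083 / 0.6777 = 4.549.
n = 4.549² + 3 = 20.70 + 3 = 23.7.
Round up.

n = 24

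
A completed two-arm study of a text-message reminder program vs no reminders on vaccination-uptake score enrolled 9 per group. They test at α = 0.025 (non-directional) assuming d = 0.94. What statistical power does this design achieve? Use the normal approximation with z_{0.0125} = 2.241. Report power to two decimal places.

power ≈ 0.40

For two equal groups, power = Φ(d·√(n/2) − z_{α/2}).
d·√(n/2) = 0.94 × √(9/2) = 0.94 × 2.121 = 1.994.
z_β = 1.994 − 2.241 = -0.247.
Power = Φ(-0.247) = 0.402.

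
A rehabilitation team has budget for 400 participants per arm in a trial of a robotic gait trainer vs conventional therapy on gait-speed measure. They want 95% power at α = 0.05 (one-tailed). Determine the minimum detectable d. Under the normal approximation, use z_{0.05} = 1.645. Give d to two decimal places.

d_min ≈ 0.23

For two independent groups of n = 400 each: d_min = (z_{α} + z_β)·√(2/n).
z-sum = 1.645 + 1.645 = 3.290.
d_min = 3.290 × √(2/400) = 3.290 × 0.0707 = 0.233.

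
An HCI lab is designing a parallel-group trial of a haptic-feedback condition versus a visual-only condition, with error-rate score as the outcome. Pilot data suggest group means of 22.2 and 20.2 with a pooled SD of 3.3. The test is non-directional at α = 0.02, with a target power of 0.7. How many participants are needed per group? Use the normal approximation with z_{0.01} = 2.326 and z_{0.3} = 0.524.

n = 45 per group

Cohen's d = |M₁ − M₂| / SD_pooled = |22.2 − 20.2| / 3.3 = 2.0 / 3.3 = 0.606.
For two independent groups with equal n: n = 2·((z_{α/2} + z_β) / d)².
z_{α/2} + z_β = 2.326 + 0.524 = 2.850.
n = 2 × (2.850 / 0.606)² = 2 × 4.703² = 2 × 22.12 = 44.2.
Round up to the next whole participant.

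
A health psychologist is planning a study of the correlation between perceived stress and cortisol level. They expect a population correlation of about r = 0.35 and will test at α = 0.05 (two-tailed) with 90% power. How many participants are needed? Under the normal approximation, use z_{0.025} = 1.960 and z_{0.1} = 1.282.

Fisher's z: C = ½·ln((1+r)/(1−r)) = ½·ln(2.0769) = 0.3654.
n = ((z_{α/2} + z_β)/C)² + 3.
(1.960 + 1.282) / 0.3654 = 3.242 / 0.3654 = 8.872.
n = 8.872² + 3 = 78.72 + 3 = 81.7.
Round up.

n = 82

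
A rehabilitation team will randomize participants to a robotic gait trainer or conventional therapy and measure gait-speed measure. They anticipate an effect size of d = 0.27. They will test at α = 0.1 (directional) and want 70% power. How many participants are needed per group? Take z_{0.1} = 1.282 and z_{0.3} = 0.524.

n = 90 per group

For two independent groups with equal n: n = 2·((z_{α} + z_β) / d)².
z_{α} + z_β = 1.282 + 0.524 = 1.806.
n = 2 × (1.806 / 0.27)² = 2 × 6.689² = 2 × 44.74 = 89.5.
Round up to the next whole participant.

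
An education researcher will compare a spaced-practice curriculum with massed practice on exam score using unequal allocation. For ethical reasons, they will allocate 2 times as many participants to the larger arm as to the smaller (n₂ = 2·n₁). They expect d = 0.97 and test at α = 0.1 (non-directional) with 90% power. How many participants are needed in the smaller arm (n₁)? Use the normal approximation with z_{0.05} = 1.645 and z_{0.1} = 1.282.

n₁ = 14

With allocation ratio k = n₂/n₁ = 2, Var(x̄₁−x̄₂) = σ²(1/n₁ + 1/(k·n₁)) = σ²·(k+1)/(k·n₁).
So n₁ = (1 + 1/k)·((z_{α/2} + z_β)/d)² = 1.500 × (2.927/0.97)².
n₁ = 1.500 × 9.11 = 13.7.
Round up: n₁ = 14, giving n₂ = 2 × 14 = 28.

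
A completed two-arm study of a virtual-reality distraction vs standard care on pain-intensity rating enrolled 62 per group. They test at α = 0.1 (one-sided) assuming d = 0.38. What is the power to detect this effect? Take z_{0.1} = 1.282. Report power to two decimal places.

power ≈ 0.80

For two equal groups, power = Φ(d·√(n/2) − z_{α}).
d·√(n/2) = 0.38 × √(62/2) = 0.38 × 5.568 = 2.116.
z_β = 2.116 − 1.282 = 0.834.
Power = Φ(0.834) = 0.798.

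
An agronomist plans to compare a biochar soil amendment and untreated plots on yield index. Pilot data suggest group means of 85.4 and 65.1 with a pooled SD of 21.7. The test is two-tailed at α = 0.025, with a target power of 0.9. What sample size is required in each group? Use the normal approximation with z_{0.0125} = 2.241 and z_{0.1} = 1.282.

n = 29 per group

Cohen's d = |M₁ − M₂| / SD_pooled = |85.4 − 65.1| / 21.7 = 20.3 / 21.7 = 0.935.
For two independent groups with equal n: n = 2·((z_{α/2} + z_β) / d)².
z_{α/2} + z_β = 2.241 + 1.282 = 3.523.
n = 2 × (3.523 / 0.935)² = 2 × 3.768² = 2 × 14.20 = 28.4.
Round up to the next whole participant.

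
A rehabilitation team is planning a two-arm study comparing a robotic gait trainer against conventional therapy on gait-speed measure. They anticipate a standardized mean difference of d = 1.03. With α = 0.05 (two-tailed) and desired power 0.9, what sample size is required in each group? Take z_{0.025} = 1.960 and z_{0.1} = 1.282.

For two independent groups with equal n: n = 2·((z_{α/2} + z_β) / d)².
z_{α/2} + z_β = 1.960 + 1.282 = 3.242.
n = 2 × (3.242 / 1.03)² = 2 × 3.148² = 2 × 9.91 = 19.8.
Round up to the next whole participant.

n = 20 per group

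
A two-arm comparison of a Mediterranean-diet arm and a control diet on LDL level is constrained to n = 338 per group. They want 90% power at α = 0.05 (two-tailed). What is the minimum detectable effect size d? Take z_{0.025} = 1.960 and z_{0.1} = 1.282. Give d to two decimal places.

d_min ≈ 0.25

For two independent groups of n = 338 each: d_min = (z_{α/2} + z_β)·√(2/n).
z-sum = 1.960 + 1.282 = 3.242.
d_min = 3.242 × √(2/338) = 3.242 × 0.0769 = 0.249.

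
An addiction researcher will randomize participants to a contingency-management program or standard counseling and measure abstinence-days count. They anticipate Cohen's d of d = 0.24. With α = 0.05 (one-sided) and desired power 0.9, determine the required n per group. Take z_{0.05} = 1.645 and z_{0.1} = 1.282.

For two independent groups with equal n: n = 2·((z_{α} + z_β) / d)².
z_{α} + z_β = 1.645 + 1.282 = 2.927.
n = 2 × (2.927 / 0.24)² = 2 × 12.196² = 2 × 148.74 = 297.5.
Round up to the next whole participant.

n = 298 per group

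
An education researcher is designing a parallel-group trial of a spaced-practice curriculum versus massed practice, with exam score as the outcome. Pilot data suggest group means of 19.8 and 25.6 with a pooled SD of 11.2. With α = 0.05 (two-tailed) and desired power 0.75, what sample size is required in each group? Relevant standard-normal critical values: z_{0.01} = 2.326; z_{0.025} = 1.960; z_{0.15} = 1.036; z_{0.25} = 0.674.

n = 52 per group

Cohen's d = |M₁ − M₂| / SD_pooled = |19.8 − 25.6| / 11.2 = 5.8 / 11.2 = 0.518.
For two independent groups with equal n: n = 2·((z_{α/2} + z_β) / d)².
z_{α/2} + z_β = 1.960 + 0.674 = 2.634.
n = 2 × (2.634 / 0.518)² = 2 × 5.085² = 2 × 25.86 = 51.7.
Round up to the next whole participant.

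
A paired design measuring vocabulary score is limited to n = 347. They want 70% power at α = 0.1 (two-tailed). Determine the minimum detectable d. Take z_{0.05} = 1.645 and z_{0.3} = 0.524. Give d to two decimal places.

For a single sample (or paired design) of n = 347: d_min = (z_{α/2} + z_β)/√n.
z-sum = 1.645 + 0.524 = 2.169.
d_min = 2.169 / √347 = 2.169 / 18.628 = 0.116.

d_min ≈ 0.12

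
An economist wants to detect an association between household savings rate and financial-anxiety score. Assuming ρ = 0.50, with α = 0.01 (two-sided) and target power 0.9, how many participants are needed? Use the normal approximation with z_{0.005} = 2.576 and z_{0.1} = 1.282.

n = 53

Fisher's z: C = ½·ln((1+r)/(1−r)) = ½·ln(3.0000) = 0.5493.
n = ((z_{α/2} + z_β)/C)² + 3.
(2.576 + 1.282) / 0.5493 = 3.858 / 0.5493 = 7.023.
n = 7.023² + 3 = 49.33 + 3 = 52.3.
Round up.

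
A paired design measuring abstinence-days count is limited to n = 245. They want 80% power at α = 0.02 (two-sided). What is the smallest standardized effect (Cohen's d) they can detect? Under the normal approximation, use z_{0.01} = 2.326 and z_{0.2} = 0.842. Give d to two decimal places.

For a single sample (or paired design) of n = 245: d_min = (z_{α/2} + z_β)/√n.
z-sum = 2.326 + 0.842 = 3.168.
d_min = 3.168 / √245 = 3.168 / 15.652 = 0.202.

d_min ≈ 0.20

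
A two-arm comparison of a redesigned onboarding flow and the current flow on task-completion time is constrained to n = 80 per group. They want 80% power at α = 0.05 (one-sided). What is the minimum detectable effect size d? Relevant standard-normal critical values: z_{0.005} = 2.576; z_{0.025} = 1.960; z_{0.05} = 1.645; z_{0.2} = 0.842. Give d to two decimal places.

d_min ≈ 0.39

For two independent groups of n = 80 each: d_min = (z_{α} + z_β)·√(2/n).
z-sum = 1.645 + 0.842 = 2.487.
d_min = 2.487 × √(2/80) = 2.487 × 0.1581 = 0.393.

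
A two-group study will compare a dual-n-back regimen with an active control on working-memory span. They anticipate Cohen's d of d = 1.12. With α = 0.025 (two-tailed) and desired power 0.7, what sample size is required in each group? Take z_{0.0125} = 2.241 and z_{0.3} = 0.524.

For two independent groups with equal n: n = 2·((z_{α/2} + z_β) / d)².
z_{α/2} + z_β = 2.241 + 0.524 = 2.765.
n = 2 × (2.765 / 1.12)² = 2 × 2.469² = 2 × 6.09 = 12.2.
Round up to the next whole participant.

n = 13 per group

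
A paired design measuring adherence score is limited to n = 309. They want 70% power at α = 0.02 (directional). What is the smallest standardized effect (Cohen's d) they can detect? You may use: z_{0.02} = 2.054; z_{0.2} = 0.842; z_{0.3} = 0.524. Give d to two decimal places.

d_min ≈ 0.15

For a single sample (or paired design) of n = 309: d_min = (z_{α} + z_β)/√n.
z-sum = 2.054 + 0.524 = 2.578.
d_min = 2.578 / √309 = 2.578 / 17.578 = 0.147.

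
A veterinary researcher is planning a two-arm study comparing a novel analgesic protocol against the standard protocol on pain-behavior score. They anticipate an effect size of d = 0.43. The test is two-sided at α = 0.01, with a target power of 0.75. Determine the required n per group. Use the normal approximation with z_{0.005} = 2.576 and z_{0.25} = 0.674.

For two independent groups with equal n: n = 2·((z_{α/2} + z_β) / d)².
z_{α/2} + z_β = 2.576 + 0.674 = 3.250.
n = 2 × (3.250 / 0.43)² = 2 × 7.558² = 2 × 57.13 = 114.3.
Round up to the next whole participant.

n = 115 per group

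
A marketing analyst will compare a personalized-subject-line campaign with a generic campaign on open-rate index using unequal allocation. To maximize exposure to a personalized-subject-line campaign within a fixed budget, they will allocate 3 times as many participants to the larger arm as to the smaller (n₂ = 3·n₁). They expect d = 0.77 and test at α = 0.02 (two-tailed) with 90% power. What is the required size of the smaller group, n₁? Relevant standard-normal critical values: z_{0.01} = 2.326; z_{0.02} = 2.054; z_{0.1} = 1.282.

n₁ = 30

With allocation ratio k = n₂/n₁ = 3, Var(x̄₁−x̄₂) = σ²(1/n₁ + 1/(k·n₁)) = σ²·(k+1)/(k·n₁).
So n₁ = (1 + 1/k)·((z_{α/2} + z_β)/d)² = 1.333 × (3.608/0.77)².
n₁ = 1.333 × 21.96 = 29.3.
Round up: n₁ = 30, giving n₂ = 3 × 30 = 90.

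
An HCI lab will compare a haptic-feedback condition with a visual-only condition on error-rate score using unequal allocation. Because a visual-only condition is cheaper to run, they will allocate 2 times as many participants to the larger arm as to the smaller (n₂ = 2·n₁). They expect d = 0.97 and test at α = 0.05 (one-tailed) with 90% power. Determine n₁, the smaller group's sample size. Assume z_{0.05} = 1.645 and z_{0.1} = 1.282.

n₁ = 14

With allocation ratio k = n₂/n₁ = 2, Var(x̄₁−x̄₂) = σ²(1/n₁ + 1/(k·n₁)) = σ²·(k+1)/(k·n₁).
So n₁ = (1 + 1/k)·((z_{α} + z_β)/d)² = 1.500 × (2.927/0.97)².
n₁ = 1.500 × 9.11 = 13.7.
Round up: n₁ = 14, giving n₂ = 2 × 14 = 28.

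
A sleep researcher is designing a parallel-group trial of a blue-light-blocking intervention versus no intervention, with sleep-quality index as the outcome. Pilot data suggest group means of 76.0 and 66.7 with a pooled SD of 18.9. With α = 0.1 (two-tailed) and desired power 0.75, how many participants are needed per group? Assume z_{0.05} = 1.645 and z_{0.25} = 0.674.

Cohen's d = |M₁ − M₂| / SD_pooled = |76.0 − 66.7| / 18.9 = 9.3 / 18.9 = 0.492.
For two independent groups with equal n: n = 2·((z_{α/2} + z_β) / d)².
z_{α/2} + z_β = 1.645 + 0.674 = 2.319.
n = 2 × (2.319 / 0.492)² = 2 × 4.713² = 2 × 22.22 = 44.4.
Round up to the next whole participant.

n = 45 per group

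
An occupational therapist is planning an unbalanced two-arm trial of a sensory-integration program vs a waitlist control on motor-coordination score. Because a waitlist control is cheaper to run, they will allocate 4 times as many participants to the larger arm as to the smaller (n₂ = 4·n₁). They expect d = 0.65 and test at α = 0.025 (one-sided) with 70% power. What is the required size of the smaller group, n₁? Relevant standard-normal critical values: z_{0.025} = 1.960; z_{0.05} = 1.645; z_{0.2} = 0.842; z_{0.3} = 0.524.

With allocation ratio k = n₂/n₁ = 4, Var(x̄₁−x̄₂) = σ²(1/n₁ + 1/(k·n₁)) = σ²·(k+1)/(k·n₁).
So n₁ = (1 + 1/k)·((z_{α} + z_β)/d)² = 1.250 × (2.484/0.65)².
n₁ = 1.250 × 14.60 = 18.3.
Round up: n₁ = 19, giving n₂ = 4 × 19 = 76.

n₁ = 19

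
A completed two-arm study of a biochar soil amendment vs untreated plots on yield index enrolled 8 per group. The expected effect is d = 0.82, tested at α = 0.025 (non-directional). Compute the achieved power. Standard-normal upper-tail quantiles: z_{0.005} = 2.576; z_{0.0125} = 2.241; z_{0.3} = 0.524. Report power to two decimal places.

For two equal groups, power = Φ(d·√(n/2) − z_{α/2}).
d·√(n/2) = 0.82 × √(8/2) = 0.82 × 2.000 = 1.640.
z_β = 1.640 − 2.241 = -0.601.
Power = Φ(-0.601) = 0.274.

power ≈ 0.27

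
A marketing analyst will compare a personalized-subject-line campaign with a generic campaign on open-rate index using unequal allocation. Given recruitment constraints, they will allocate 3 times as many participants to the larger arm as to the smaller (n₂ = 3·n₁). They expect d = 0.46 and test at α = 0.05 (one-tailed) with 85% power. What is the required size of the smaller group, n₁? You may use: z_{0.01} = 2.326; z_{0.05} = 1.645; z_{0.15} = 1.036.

n₁ = 46

With allocation ratio k = n₂/n₁ = 3, Var(x̄₁−x̄₂) = σ²(1/n₁ + 1/(k·n₁)) = σ²·(k+1)/(k·n₁).
So n₁ = (1 + 1/k)·((z_{α} + z_β)/d)² = 1.333 × (2.681/0.46)².
n₁ = 1.333 × 33.97 = 45.3.
Round up: n₁ = 46, giving n₂ = 3 × 46 = 138.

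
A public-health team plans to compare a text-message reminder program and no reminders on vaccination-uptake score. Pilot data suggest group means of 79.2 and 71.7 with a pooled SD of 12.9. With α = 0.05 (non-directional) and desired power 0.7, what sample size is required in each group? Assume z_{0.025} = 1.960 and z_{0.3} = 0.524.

n = 37 per group

Cohen's d = |M₁ − M₂| / SD_pooled = |79.2 − 71.7| / 12.9 = 7.5 / 12.9 = 0.581.
For two independent groups with equal n: n = 2·((z_{α/2} + z_β) / d)².
z_{α/2} + z_β = 1.960 + 0.524 = 2.484.
n = 2 × (2.484 / 0.581)² = 2 × 4.275² = 2 × 18.28 = 36.6.
Round up to the next whole participant.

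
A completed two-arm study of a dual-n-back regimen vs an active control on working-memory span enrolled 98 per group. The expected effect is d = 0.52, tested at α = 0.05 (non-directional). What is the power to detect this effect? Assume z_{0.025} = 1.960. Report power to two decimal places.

For two equal groups, power = Φ(d·√(n/2) − z_{α/2}).
d·√(n/2) = 0.52 × √(98/2) = 0.52 × 7.000 = 3.640.
z_β = 3.640 − 1.960 = 1.680.
Power = Φ(1.680) = 0.954.

power ≈ 0.95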